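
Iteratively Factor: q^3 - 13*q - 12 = (q + 1)*(q^2 - q - 12) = (q - 4)*(q + 1)*(q + 3)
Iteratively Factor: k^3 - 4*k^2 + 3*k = (k - 1)*(k^2 - 3*k) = (k - 3)*(k - 1)*(k)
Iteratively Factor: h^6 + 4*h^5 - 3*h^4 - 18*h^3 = (h + 3)*(h^5 + h^4 - 6*h^3) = h*(h + 3)*(h^4 + h^3 - 6*h^2) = h^2*(h + 3)*(h^3 + h^2 - 6*h) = h^2*(h + 3)^2*(h^2 - 2*h) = h^3*(h + 3)^2*(h - 2)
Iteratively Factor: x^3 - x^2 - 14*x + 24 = (x - 3)*(x^2 + 2*x - 8) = (x - 3)*(x - 2)*(x + 4)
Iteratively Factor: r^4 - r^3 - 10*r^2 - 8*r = (r - 4)*(r^3 + 3*r^2 + 2*r) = (r - 4)*(r + 1)*(r^2 + 2*r) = (r - 4)*(r + 1)*(r + 2)*(r)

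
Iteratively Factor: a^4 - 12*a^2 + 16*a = (a - 2)*(a^3 + 2*a^2 - 8*a) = (a - 2)^2*(a^2 + 4*a) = a*(a - 2)^2*(a + 4)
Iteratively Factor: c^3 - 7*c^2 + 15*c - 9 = (c - 1)*(c^2 - 6*c + 9) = (c - 3)*(c - 1)*(c - 3)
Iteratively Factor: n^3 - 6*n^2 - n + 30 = (n - 3)*(n^2 - 3*n - 10) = (n - 3)*(n + 2)*(n - 5)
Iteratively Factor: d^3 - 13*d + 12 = (d - 3)*(d^2 + 3*d - 4) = (d - 3)*(d + 4)*(d - 1)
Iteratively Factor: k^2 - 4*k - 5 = (k + 1)*(k - 5)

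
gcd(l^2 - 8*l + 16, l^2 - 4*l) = l - 4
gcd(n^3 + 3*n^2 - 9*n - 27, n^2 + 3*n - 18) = n - 3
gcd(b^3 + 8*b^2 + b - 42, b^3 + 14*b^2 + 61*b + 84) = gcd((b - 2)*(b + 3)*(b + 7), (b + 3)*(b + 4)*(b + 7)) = b^2 + 10*b + 21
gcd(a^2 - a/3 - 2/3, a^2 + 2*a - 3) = a - 1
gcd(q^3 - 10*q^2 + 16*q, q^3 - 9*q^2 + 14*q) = q^2 - 2*q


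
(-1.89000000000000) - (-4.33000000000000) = 2.44000000000000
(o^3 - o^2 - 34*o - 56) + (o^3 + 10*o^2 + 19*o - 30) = 2*o^3 + 9*o^2 - 15*o - 86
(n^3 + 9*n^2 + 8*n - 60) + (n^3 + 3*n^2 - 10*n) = 2*n^3 + 12*n^2 - 2*n - 60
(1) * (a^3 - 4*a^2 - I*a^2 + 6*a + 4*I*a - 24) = a^3 - 4*a^2 - I*a^2 + 6*a + 4*I*a - 24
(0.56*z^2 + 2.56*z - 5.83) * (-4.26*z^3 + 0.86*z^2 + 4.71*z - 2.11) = -2.3856*z^5 - 10.424*z^4 + 29.675*z^3 + 5.8622*z^2 - 32.8609*z + 12.3013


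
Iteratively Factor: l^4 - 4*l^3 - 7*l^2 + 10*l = (l + 2)*(l^3 - 6*l^2 + 5*l) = (l - 5)*(l + 2)*(l^2 - l) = l*(l - 5)*(l + 2)*(l - 1)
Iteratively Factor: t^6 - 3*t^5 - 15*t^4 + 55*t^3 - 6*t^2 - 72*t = (t + 4)*(t^5 - 7*t^4 + 13*t^3 + 3*t^2 - 18*t) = (t + 1)*(t + 4)*(t^4 - 8*t^3 + 21*t^2 - 18*t) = (t - 3)*(t + 1)*(t + 4)*(t^3 - 5*t^2 + 6*t) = (t - 3)^2*(t + 1)*(t + 4)*(t^2 - 2*t) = (t - 3)^2*(t - 2)*(t + 1)*(t + 4)*(t)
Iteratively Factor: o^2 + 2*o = (o + 2)*(o)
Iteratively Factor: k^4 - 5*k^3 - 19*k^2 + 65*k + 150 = (k + 2)*(k^3 - 7*k^2 - 5*k + 75) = (k - 5)*(k + 2)*(k^2 - 2*k - 15) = (k - 5)^2*(k + 2)*(k + 3)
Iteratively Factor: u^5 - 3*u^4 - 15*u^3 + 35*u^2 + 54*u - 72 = (u + 3)*(u^4 - 6*u^3 + 3*u^2 + 26*u - 24) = (u - 3)*(u + 3)*(u^3 - 3*u^2 - 6*u + 8) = (u - 3)*(u - 1)*(u + 3)*(u^2 - 2*u - 8) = (u - 3)*(u - 1)*(u + 2)*(u + 3)*(u - 4)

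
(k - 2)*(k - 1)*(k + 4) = k^3 + k^2 - 10*k + 8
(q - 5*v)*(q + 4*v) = q^2 - q*v - 20*v^2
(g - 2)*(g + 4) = g^2 + 2*g - 8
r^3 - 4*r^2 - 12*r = r*(r - 6)*(r + 2)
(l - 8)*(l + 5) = l^2 - 3*l - 40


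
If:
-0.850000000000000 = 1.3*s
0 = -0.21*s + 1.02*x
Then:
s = -0.65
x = -0.13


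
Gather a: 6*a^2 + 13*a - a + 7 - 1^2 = 6*a^2 + 12*a + 6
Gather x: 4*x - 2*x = 2*x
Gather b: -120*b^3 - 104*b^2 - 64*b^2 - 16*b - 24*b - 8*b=-120*b^3 - 168*b^2 - 48*b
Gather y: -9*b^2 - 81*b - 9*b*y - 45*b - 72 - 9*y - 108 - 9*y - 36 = -9*b^2 - 126*b + y*(-9*b - 18) - 216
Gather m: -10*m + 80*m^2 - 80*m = 80*m^2 - 90*m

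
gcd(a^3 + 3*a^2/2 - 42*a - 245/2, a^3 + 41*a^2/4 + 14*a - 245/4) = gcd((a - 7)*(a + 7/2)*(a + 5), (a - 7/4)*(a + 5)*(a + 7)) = a + 5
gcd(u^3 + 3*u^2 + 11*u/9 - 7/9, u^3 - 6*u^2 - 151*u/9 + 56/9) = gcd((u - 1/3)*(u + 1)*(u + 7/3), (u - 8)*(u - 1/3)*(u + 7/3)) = u^2 + 2*u - 7/9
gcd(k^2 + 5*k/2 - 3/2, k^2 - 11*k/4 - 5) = 1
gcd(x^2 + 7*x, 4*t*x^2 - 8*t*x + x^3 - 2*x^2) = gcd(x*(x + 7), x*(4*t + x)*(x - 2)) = x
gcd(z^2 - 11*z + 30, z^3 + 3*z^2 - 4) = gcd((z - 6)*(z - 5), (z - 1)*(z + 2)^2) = 1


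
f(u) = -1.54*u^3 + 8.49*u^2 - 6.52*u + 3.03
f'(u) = -4.62*u^2 + 16.98*u - 6.52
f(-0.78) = 14.01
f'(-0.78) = -22.58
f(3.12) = 18.56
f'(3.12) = 1.48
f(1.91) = 10.82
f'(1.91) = 9.06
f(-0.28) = 5.56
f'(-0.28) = -11.64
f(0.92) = 3.02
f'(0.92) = 5.19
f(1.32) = 5.67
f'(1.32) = 7.84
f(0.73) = 2.20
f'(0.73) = 3.41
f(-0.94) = 17.94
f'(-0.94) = -26.56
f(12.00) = -1513.77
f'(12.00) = -468.04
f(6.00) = -63.09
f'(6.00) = -70.96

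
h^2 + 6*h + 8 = (h + 2)*(h + 4)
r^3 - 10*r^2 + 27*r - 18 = (r - 6)*(r - 3)*(r - 1)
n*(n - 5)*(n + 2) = n^3 - 3*n^2 - 10*n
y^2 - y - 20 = (y - 5)*(y + 4)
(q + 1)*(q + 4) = q^2 + 5*q + 4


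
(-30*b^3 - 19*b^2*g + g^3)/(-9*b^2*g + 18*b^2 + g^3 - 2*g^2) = (10*b^2 + 3*b*g - g^2)/(3*b*g - 6*b - g^2 + 2*g)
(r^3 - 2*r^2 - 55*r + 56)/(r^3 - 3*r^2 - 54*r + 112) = (r - 1)/(r - 2)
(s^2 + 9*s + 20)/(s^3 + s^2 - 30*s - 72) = (s + 5)/(s^2 - 3*s - 18)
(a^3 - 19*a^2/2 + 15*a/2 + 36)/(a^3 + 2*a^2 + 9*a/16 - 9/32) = 16*(a^2 - 11*a + 24)/(16*a^2 + 8*a - 3)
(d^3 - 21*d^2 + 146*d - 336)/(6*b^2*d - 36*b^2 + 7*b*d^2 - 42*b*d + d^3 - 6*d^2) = (d^2 - 15*d + 56)/(6*b^2 + 7*b*d + d^2)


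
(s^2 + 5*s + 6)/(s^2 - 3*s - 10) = (s + 3)/(s - 5)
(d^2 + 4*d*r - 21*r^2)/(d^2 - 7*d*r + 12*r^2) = (-d - 7*r)/(-d + 4*r)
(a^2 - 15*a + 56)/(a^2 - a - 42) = (a - 8)/(a + 6)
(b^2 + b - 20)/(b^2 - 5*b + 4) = (b + 5)/(b - 1)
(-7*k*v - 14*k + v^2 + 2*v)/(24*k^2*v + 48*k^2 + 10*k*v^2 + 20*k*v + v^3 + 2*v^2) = (-7*k + v)/(24*k^2 + 10*k*v + v^2)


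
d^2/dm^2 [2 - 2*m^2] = -4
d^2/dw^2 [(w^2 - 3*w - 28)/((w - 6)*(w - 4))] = 2*(7*w^3 - 156*w^2 + 1056*w - 2272)/(w^6 - 30*w^5 + 372*w^4 - 2440*w^3 + 8928*w^2 - 17280*w + 13824)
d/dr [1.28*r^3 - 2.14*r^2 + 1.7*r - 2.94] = 3.84*r^2 - 4.28*r + 1.7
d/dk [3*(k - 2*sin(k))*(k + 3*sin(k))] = 3*k*cos(k) + 6*k + 3*sin(k) - 18*sin(2*k)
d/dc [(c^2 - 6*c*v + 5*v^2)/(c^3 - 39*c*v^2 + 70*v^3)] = (-c^2 + 2*c*v - 9*v^2)/(c^4 + 10*c^3*v - 3*c^2*v^2 - 140*c*v^3 + 196*v^4)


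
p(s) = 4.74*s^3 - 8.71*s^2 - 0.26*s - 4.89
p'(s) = 14.22*s^2 - 17.42*s - 0.26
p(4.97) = 360.57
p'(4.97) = 264.41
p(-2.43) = -123.70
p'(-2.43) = 126.04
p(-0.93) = -15.99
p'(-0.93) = 28.24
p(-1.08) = -20.74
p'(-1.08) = 35.14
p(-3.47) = -306.91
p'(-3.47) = 231.41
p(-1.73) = -55.05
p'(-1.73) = 72.44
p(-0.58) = -8.59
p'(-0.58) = 14.63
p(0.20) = -5.25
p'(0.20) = -3.18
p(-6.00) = -1340.73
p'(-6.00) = 616.18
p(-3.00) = -210.48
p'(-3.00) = 179.98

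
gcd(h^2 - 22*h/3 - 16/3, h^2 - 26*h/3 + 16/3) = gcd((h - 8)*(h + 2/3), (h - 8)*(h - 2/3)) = h - 8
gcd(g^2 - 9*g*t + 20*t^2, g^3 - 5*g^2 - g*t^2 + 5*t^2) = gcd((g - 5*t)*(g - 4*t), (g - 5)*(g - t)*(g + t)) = 1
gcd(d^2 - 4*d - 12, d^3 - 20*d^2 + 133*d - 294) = d - 6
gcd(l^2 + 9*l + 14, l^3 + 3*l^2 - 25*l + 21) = l + 7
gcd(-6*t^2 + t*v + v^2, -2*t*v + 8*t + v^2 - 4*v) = 2*t - v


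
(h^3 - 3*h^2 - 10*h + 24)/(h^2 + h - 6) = h - 4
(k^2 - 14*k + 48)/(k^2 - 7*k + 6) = (k - 8)/(k - 1)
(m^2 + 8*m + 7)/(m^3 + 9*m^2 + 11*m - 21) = (m + 1)/(m^2 + 2*m - 3)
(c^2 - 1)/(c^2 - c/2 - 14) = 2*(1 - c^2)/(-2*c^2 + c + 28)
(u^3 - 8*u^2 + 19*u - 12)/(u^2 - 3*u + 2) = (u^2 - 7*u + 12)/(u - 2)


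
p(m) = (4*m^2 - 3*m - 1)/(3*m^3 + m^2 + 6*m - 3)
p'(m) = (8*m - 3)/(3*m^3 + m^2 + 6*m - 3) + (-9*m^2 - 2*m - 6)*(4*m^2 - 3*m - 1)/(3*m^3 + m^2 + 6*m - 3)^2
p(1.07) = 0.04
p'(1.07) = 0.57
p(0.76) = -0.28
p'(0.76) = 1.92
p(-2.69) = -0.51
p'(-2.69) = -0.13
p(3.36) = 0.24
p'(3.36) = -0.02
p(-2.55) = -0.53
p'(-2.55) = -0.13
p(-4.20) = -0.35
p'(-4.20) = -0.08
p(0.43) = -453.20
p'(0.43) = 1129368.34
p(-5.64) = -0.26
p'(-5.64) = -0.05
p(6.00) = 0.17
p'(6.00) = -0.02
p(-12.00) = -0.12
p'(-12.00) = -0.01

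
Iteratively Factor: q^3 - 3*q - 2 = (q + 1)*(q^2 - q - 2) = (q - 2)*(q + 1)*(q + 1)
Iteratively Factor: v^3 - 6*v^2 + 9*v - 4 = (v - 1)*(v^2 - 5*v + 4) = (v - 4)*(v - 1)*(v - 1)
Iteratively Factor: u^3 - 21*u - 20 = (u - 5)*(u^2 + 5*u + 4) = (u - 5)*(u + 1)*(u + 4)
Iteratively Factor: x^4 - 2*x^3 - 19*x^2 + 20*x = (x + 4)*(x^3 - 6*x^2 + 5*x) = (x - 1)*(x + 4)*(x^2 - 5*x) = x*(x - 1)*(x + 4)*(x - 5)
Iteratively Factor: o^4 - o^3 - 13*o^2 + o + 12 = (o - 1)*(o^3 - 13*o - 12) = (o - 1)*(o + 3)*(o^2 - 3*o - 4) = (o - 4)*(o - 1)*(o + 3)*(o + 1)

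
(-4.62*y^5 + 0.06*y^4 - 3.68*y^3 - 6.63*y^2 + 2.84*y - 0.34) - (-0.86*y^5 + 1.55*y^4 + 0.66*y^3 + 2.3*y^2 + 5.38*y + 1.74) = -3.76*y^5 - 1.49*y^4 - 4.34*y^3 - 8.93*y^2 - 2.54*y - 2.08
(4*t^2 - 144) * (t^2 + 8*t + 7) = 4*t^4 + 32*t^3 - 116*t^2 - 1152*t - 1008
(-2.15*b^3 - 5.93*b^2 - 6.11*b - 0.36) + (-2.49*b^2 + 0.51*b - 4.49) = -2.15*b^3 - 8.42*b^2 - 5.6*b - 4.85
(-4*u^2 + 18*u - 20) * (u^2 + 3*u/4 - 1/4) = -4*u^4 + 15*u^3 - 11*u^2/2 - 39*u/2 + 5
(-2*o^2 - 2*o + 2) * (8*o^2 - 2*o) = -16*o^4 - 12*o^3 + 20*o^2 - 4*o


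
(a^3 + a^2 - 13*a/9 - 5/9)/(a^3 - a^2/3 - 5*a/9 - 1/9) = (3*a + 5)/(3*a + 1)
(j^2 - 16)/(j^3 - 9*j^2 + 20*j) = (j + 4)/(j*(j - 5))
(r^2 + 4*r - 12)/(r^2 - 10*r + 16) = (r + 6)/(r - 8)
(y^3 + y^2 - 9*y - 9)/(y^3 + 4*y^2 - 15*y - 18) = (y + 3)/(y + 6)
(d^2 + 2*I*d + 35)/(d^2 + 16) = (d^2 + 2*I*d + 35)/(d^2 + 16)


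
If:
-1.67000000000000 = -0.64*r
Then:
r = 2.61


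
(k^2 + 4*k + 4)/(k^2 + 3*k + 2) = (k + 2)/(k + 1)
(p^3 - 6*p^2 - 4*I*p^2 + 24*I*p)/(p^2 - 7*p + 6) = p*(p - 4*I)/(p - 1)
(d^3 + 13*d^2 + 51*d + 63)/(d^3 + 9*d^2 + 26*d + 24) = (d^2 + 10*d + 21)/(d^2 + 6*d + 8)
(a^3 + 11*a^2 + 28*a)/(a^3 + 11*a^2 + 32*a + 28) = a*(a + 4)/(a^2 + 4*a + 4)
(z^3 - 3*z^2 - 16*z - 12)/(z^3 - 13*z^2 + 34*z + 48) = (z + 2)/(z - 8)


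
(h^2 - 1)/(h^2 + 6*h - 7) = (h + 1)/(h + 7)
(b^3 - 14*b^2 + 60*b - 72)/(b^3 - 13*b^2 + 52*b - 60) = (b - 6)/(b - 5)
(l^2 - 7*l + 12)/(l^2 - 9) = (l - 4)/(l + 3)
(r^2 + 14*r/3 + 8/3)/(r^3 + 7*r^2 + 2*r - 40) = (r + 2/3)/(r^2 + 3*r - 10)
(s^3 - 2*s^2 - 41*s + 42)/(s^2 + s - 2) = (s^2 - s - 42)/(s + 2)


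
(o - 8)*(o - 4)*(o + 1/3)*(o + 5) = o^4 - 20*o^3/3 - 91*o^2/3 + 452*o/3 + 160/3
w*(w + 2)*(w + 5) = w^3 + 7*w^2 + 10*w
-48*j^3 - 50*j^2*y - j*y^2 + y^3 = (-8*j + y)*(j + y)*(6*j + y)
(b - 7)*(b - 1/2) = b^2 - 15*b/2 + 7/2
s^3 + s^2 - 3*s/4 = s*(s - 1/2)*(s + 3/2)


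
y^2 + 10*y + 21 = (y + 3)*(y + 7)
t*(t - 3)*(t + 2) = t^3 - t^2 - 6*t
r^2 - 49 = (r - 7)*(r + 7)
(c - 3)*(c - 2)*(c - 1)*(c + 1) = c^4 - 5*c^3 + 5*c^2 + 5*c - 6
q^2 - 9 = (q - 3)*(q + 3)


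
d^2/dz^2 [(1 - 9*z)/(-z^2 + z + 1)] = 2*(9*z^3 - 3*z^2 + 30*z - 11)/(z^6 - 3*z^5 + 5*z^3 - 3*z - 1)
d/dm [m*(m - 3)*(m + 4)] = 3*m^2 + 2*m - 12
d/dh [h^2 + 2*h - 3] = 2*h + 2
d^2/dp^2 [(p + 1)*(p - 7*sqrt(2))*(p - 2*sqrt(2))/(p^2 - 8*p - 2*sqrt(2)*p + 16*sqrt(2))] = 18*(-7*sqrt(2)*p^3 + 8*p^3 - 48*sqrt(2)*p^2 + 84*p^2 - 168*sqrt(2)*p + 192*p - 128*sqrt(2) + 224)/(p^6 - 24*p^5 - 6*sqrt(2)*p^5 + 144*sqrt(2)*p^4 + 216*p^4 - 1168*sqrt(2)*p^3 - 1088*p^3 + 4608*p^2 + 3456*sqrt(2)*p^2 - 12288*p - 3072*sqrt(2)*p + 8192*sqrt(2))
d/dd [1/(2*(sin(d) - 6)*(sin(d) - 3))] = (9 - 2*sin(d))*cos(d)/(2*(sin(d) - 6)^2*(sin(d) - 3)^2)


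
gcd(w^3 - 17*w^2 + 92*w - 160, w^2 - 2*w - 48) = w - 8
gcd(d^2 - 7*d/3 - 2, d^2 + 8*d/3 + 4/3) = d + 2/3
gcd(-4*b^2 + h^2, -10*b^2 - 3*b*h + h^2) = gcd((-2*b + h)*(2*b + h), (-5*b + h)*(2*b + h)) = 2*b + h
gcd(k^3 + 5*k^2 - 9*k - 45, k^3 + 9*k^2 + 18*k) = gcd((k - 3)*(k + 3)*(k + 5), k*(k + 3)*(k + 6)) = k + 3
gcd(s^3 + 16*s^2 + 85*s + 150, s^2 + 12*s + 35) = s + 5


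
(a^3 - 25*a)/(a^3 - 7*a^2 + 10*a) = (a + 5)/(a - 2)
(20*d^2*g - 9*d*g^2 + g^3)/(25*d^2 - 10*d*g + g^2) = g*(4*d - g)/(5*d - g)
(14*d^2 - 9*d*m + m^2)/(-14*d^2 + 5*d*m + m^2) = (-7*d + m)/(7*d + m)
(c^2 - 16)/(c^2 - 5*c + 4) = (c + 4)/(c - 1)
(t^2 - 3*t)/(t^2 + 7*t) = (t - 3)/(t + 7)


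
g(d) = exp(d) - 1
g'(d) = exp(d)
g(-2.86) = -0.94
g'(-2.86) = 0.06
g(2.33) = 9.28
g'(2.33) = 10.28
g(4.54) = 92.69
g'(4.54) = 93.69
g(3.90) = 48.40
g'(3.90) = 49.40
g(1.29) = 2.63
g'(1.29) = 3.63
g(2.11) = 7.25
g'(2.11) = 8.25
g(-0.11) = -0.10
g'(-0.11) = 0.90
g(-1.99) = -0.86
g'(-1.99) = 0.14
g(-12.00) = -1.00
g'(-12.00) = 0.00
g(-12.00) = -1.00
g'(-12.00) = 0.00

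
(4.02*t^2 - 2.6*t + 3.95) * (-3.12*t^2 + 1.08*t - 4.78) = -12.5424*t^4 + 12.4536*t^3 - 34.3476*t^2 + 16.694*t - 18.881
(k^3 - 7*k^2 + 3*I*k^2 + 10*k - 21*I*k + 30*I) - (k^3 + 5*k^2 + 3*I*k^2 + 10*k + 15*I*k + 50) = -12*k^2 - 36*I*k - 50 + 30*I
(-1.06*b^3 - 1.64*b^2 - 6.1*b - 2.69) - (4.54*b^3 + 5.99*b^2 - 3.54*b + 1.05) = -5.6*b^3 - 7.63*b^2 - 2.56*b - 3.74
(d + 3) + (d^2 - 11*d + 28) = d^2 - 10*d + 31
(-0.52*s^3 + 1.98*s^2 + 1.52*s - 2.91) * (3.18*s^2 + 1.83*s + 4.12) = -1.6536*s^5 + 5.3448*s^4 + 6.3146*s^3 + 1.6854*s^2 + 0.9371*s - 11.9892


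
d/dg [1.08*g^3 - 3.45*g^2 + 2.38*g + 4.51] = 3.24*g^2 - 6.9*g + 2.38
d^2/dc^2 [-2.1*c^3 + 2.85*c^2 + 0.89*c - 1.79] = 5.7 - 12.6*c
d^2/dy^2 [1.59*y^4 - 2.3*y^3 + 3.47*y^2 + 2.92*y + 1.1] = 19.08*y^2 - 13.8*y + 6.94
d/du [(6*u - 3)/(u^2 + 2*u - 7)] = 6*(-u^2 + u - 6)/(u^4 + 4*u^3 - 10*u^2 - 28*u + 49)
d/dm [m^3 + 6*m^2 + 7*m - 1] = 3*m^2 + 12*m + 7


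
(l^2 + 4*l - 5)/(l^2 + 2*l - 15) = (l - 1)/(l - 3)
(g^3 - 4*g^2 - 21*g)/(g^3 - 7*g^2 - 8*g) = (-g^2 + 4*g + 21)/(-g^2 + 7*g + 8)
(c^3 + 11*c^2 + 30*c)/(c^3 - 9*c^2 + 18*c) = (c^2 + 11*c + 30)/(c^2 - 9*c + 18)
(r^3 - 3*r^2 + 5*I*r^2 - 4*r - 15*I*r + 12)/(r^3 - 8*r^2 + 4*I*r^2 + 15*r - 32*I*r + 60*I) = (r + I)/(r - 5)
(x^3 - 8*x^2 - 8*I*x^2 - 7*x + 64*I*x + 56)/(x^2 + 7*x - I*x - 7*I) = (x^2 - x*(8 + 7*I) + 56*I)/(x + 7)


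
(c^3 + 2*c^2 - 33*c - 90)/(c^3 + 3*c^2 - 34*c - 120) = (c + 3)/(c + 4)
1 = 1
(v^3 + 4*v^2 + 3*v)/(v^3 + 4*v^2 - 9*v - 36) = v*(v + 1)/(v^2 + v - 12)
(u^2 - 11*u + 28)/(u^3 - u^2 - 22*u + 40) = (u - 7)/(u^2 + 3*u - 10)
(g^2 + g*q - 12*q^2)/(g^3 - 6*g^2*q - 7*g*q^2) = (-g^2 - g*q + 12*q^2)/(g*(-g^2 + 6*g*q + 7*q^2))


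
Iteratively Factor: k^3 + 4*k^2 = (k)*(k^2 + 4*k) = k^2*(k + 4)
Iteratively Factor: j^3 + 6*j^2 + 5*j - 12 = (j + 4)*(j^2 + 2*j - 3) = (j - 1)*(j + 4)*(j + 3)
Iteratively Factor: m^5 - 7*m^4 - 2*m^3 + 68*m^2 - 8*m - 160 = (m + 2)*(m^4 - 9*m^3 + 16*m^2 + 36*m - 80) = (m - 2)*(m + 2)*(m^3 - 7*m^2 + 2*m + 40) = (m - 4)*(m - 2)*(m + 2)*(m^2 - 3*m - 10) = (m - 5)*(m - 4)*(m - 2)*(m + 2)*(m + 2)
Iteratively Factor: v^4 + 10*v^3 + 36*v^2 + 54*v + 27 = (v + 3)*(v^3 + 7*v^2 + 15*v + 9) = (v + 1)*(v + 3)*(v^2 + 6*v + 9) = (v + 1)*(v + 3)^2*(v + 3)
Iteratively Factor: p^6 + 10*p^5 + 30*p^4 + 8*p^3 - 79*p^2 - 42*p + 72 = (p + 3)*(p^5 + 7*p^4 + 9*p^3 - 19*p^2 - 22*p + 24) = (p + 3)^2*(p^4 + 4*p^3 - 3*p^2 - 10*p + 8) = (p + 3)^2*(p + 4)*(p^3 - 3*p + 2) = (p - 1)*(p + 3)^2*(p + 4)*(p^2 + p - 2) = (p - 1)^2*(p + 3)^2*(p + 4)*(p + 2)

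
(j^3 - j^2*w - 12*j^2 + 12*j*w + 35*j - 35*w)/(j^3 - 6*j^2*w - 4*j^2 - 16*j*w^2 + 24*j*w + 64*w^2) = (j^3 - j^2*w - 12*j^2 + 12*j*w + 35*j - 35*w)/(j^3 - 6*j^2*w - 4*j^2 - 16*j*w^2 + 24*j*w + 64*w^2)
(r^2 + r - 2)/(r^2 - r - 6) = (r - 1)/(r - 3)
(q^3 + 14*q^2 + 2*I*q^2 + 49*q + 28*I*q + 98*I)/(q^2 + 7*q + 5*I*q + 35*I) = (q^2 + q*(7 + 2*I) + 14*I)/(q + 5*I)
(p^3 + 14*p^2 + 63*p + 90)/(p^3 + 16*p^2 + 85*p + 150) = (p + 3)/(p + 5)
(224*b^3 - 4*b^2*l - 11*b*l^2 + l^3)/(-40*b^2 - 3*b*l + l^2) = (-28*b^2 - 3*b*l + l^2)/(5*b + l)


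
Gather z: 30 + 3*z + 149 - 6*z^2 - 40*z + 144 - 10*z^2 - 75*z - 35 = -16*z^2 - 112*z + 288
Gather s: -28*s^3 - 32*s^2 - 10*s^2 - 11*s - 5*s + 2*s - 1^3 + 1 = -28*s^3 - 42*s^2 - 14*s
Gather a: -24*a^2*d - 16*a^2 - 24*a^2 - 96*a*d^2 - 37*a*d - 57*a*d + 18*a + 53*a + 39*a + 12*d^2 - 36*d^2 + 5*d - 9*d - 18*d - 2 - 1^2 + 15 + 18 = a^2*(-24*d - 40) + a*(-96*d^2 - 94*d + 110) - 24*d^2 - 22*d + 30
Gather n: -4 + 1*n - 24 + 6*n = 7*n - 28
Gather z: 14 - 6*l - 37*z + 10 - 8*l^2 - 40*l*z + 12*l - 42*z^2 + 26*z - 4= -8*l^2 + 6*l - 42*z^2 + z*(-40*l - 11) + 20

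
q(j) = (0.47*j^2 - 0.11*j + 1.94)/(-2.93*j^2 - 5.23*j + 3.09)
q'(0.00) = 1.03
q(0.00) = 0.63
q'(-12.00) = -0.00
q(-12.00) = -0.20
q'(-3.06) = -0.86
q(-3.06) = -0.80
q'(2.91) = 0.02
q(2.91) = -0.15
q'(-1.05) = -0.29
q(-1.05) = 0.48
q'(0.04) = 1.25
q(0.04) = 0.67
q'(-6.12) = -0.03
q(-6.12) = -0.27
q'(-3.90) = -0.20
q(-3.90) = -0.45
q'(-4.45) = -0.11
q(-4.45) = -0.37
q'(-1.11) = -0.34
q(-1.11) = 0.50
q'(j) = (0.94*j - 0.11)/(-2.93*j^2 - 5.23*j + 3.09) + (5.86*j + 5.23)*(0.47*j^2 - 0.11*j + 1.94)/(-2.93*j^2 - 5.23*j + 3.09)^2 = (-2.7804*j^2 + 14.273*j + 9.8063)/(8.5849*j^4 + 30.6478*j^3 + 9.24550000000001*j^2 - 32.3214*j + 9.5481)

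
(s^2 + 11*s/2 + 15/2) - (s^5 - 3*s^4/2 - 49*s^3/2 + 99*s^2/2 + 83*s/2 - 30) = -s^5 + 3*s^4/2 + 49*s^3/2 - 97*s^2/2 - 36*s + 75/2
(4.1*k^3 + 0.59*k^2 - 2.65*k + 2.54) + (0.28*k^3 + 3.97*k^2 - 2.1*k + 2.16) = 4.38*k^3 + 4.56*k^2 - 4.75*k + 4.7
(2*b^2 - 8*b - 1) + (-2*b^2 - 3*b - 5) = -11*b - 6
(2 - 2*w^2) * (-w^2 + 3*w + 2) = 2*w^4 - 6*w^3 - 6*w^2 + 6*w + 4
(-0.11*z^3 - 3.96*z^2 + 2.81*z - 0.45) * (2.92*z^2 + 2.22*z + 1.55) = -0.3212*z^5 - 11.8074*z^4 - 0.756500000000001*z^3 - 1.2138*z^2 + 3.3565*z - 0.6975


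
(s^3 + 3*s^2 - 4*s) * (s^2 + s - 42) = s^5 + 4*s^4 - 43*s^3 - 130*s^2 + 168*s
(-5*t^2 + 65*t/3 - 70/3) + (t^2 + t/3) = -4*t^2 + 22*t - 70/3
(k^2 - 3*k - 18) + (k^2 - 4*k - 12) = 2*k^2 - 7*k - 30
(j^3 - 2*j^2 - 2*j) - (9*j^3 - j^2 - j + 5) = -8*j^3 - j^2 - j - 5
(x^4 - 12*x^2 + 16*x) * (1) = x^4 - 12*x^2 + 16*x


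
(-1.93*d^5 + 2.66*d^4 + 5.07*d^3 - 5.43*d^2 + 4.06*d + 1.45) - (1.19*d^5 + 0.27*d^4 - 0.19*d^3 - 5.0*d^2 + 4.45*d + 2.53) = -3.12*d^5 + 2.39*d^4 + 5.26*d^3 - 0.43*d^2 - 0.390000000000001*d - 1.08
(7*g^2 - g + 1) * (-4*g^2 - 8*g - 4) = -28*g^4 - 52*g^3 - 24*g^2 - 4*g - 4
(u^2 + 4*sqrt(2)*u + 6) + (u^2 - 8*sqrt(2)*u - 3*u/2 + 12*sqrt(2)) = 2*u^2 - 4*sqrt(2)*u - 3*u/2 + 6 + 12*sqrt(2)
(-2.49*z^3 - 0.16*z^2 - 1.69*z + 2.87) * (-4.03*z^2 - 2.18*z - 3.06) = 10.0347*z^5 + 6.073*z^4 + 14.7789*z^3 - 7.3923*z^2 - 1.0852*z - 8.7822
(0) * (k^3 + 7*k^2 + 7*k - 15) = 0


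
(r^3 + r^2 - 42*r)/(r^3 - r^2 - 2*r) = (-r^2 - r + 42)/(-r^2 + r + 2)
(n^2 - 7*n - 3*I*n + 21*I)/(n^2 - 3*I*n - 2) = (-n^2 + 7*n + 3*I*n - 21*I)/(-n^2 + 3*I*n + 2)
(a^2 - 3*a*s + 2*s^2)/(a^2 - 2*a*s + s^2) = (-a + 2*s)/(-a + s)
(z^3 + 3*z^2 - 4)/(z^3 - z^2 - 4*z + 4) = (z + 2)/(z - 2)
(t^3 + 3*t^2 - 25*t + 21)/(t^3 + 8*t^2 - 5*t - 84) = (t - 1)/(t + 4)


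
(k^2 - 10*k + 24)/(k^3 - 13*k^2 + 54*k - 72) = 1/(k - 3)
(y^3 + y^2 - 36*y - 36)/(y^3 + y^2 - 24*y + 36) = (y^2 - 5*y - 6)/(y^2 - 5*y + 6)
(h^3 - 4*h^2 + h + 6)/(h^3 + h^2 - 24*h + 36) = (h + 1)/(h + 6)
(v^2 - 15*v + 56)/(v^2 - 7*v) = (v - 8)/v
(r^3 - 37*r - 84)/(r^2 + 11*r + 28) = (r^2 - 4*r - 21)/(r + 7)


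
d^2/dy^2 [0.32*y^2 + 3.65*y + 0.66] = 0.640000000000000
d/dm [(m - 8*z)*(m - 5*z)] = 2*m - 13*z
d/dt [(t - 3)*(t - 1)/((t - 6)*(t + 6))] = 2*(2*t^2 - 39*t + 72)/(t^4 - 72*t^2 + 1296)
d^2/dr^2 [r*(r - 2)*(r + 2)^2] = 12*r^2 + 12*r - 8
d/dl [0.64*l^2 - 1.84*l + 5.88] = 1.28*l - 1.84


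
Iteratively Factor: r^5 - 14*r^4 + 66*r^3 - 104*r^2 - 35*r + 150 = (r - 5)*(r^4 - 9*r^3 + 21*r^2 + r - 30) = (r - 5)*(r - 2)*(r^3 - 7*r^2 + 7*r + 15) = (r - 5)*(r - 2)*(r + 1)*(r^2 - 8*r + 15) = (r - 5)*(r - 3)*(r - 2)*(r + 1)*(r - 5)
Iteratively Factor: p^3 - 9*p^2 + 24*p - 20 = (p - 5)*(p^2 - 4*p + 4) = (p - 5)*(p - 2)*(p - 2)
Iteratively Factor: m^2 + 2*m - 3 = (m + 3)*(m - 1)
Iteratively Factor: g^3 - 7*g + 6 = (g - 1)*(g^2 + g - 6) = (g - 1)*(g + 3)*(g - 2)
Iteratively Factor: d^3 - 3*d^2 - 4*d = (d + 1)*(d^2 - 4*d) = (d - 4)*(d + 1)*(d)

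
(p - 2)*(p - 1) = p^2 - 3*p + 2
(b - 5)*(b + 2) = b^2 - 3*b - 10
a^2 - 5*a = a*(a - 5)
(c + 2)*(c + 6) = c^2 + 8*c + 12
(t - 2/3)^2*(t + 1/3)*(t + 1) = t^4 - t^2 + 4*t/27 + 4/27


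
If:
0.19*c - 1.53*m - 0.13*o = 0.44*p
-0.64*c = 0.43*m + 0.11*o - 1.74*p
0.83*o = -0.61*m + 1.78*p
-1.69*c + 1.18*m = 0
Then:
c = 0.00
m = 0.00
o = 0.00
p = 0.00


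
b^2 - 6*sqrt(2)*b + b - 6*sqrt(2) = (b + 1)*(b - 6*sqrt(2))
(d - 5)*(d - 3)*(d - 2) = d^3 - 10*d^2 + 31*d - 30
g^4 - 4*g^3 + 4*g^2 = g^2*(g - 2)^2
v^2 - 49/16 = (v - 7/4)*(v + 7/4)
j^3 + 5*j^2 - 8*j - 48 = (j - 3)*(j + 4)^2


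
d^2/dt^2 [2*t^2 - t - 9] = 4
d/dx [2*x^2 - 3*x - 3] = 4*x - 3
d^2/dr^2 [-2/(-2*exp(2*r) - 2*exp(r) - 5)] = 4*(4*(2*exp(r) + 1)^2*exp(r) - (4*exp(r) + 1)*(2*exp(2*r) + 2*exp(r) + 5))*exp(r)/(2*exp(2*r) + 2*exp(r) + 5)^3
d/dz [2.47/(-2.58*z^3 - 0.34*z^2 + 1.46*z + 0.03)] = (19.1178*z^2 + 1.6796*z - 3.6062)/(2.58*z^3 + 0.34*z^2 - 1.46*z - 0.03)^2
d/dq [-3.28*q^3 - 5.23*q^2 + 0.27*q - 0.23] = -9.84*q^2 - 10.46*q + 0.27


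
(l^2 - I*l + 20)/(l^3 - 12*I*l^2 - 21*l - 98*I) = (-l^2 + I*l - 20)/(-l^3 + 12*I*l^2 + 21*l + 98*I)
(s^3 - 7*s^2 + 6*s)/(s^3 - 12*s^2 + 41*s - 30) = s/(s - 5)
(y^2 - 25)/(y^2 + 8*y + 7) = (y^2 - 25)/(y^2 + 8*y + 7)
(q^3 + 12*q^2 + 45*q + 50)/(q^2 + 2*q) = q + 10 + 25/q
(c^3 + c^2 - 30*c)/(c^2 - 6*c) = (c^2 + c - 30)/(c - 6)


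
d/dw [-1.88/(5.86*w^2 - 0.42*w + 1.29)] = (22.0336*w - 0.7896)/(5.86*w^2 - 0.42*w + 1.29)^2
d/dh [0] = 0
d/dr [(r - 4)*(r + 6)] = 2*r + 2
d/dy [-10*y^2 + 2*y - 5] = 2 - 20*y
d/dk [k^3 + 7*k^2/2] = k*(3*k + 7)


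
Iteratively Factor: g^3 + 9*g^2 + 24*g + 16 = (g + 1)*(g^2 + 8*g + 16) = (g + 1)*(g + 4)*(g + 4)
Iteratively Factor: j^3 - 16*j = (j + 4)*(j^2 - 4*j) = (j - 4)*(j + 4)*(j)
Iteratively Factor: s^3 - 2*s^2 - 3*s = (s - 3)*(s^2 + s) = s*(s - 3)*(s + 1)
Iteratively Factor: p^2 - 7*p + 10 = (p - 5)*(p - 2)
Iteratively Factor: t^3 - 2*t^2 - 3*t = (t + 1)*(t^2 - 3*t) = (t - 3)*(t + 1)*(t)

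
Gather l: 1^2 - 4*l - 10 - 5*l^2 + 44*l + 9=-5*l^2 + 40*l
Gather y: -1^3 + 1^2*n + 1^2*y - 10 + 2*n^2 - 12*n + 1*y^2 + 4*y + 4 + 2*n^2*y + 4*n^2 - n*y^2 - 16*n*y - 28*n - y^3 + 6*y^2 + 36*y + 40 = 6*n^2 - 39*n - y^3 + y^2*(7 - n) + y*(2*n^2 - 16*n + 41) + 33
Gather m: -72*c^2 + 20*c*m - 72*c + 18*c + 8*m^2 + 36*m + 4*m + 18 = -72*c^2 - 54*c + 8*m^2 + m*(20*c + 40) + 18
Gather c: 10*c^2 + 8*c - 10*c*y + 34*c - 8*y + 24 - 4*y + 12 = 10*c^2 + c*(42 - 10*y) - 12*y + 36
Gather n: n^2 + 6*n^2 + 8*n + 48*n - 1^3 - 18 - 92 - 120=7*n^2 + 56*n - 231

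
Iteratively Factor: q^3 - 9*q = (q)*(q^2 - 9) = q*(q - 3)*(q + 3)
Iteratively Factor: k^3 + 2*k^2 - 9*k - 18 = (k - 3)*(k^2 + 5*k + 6) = (k - 3)*(k + 3)*(k + 2)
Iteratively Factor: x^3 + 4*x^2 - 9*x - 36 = (x + 3)*(x^2 + x - 12) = (x + 3)*(x + 4)*(x - 3)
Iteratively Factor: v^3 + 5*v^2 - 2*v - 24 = (v + 3)*(v^2 + 2*v - 8) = (v + 3)*(v + 4)*(v - 2)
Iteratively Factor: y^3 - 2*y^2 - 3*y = (y - 3)*(y^2 + y) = y*(y - 3)*(y + 1)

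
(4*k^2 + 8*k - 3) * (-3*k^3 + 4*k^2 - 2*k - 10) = -12*k^5 - 8*k^4 + 33*k^3 - 68*k^2 - 74*k + 30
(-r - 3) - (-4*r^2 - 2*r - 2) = 4*r^2 + r - 1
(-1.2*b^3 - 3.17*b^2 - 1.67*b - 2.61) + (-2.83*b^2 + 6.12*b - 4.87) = -1.2*b^3 - 6.0*b^2 + 4.45*b - 7.48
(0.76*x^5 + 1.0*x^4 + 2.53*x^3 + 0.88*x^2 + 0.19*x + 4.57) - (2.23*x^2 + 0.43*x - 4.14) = 0.76*x^5 + 1.0*x^4 + 2.53*x^3 - 1.35*x^2 - 0.24*x + 8.71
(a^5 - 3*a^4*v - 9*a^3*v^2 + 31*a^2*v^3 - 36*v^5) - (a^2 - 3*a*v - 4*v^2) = a^5 - 3*a^4*v - 9*a^3*v^2 + 31*a^2*v^3 - a^2 + 3*a*v - 36*v^5 + 4*v^2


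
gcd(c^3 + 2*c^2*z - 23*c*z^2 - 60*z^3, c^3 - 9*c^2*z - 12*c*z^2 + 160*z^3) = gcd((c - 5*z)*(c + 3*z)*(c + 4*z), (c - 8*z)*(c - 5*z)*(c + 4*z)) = -c^2 + c*z + 20*z^2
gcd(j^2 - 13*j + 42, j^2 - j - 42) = j - 7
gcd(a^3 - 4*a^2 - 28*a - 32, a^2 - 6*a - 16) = a^2 - 6*a - 16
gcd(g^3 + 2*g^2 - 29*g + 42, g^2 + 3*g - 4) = 1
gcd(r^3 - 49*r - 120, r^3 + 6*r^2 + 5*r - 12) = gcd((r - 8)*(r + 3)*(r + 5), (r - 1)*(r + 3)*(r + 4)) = r + 3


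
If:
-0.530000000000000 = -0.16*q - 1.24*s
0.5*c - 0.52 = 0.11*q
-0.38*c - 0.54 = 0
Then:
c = -1.42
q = -11.19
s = 1.87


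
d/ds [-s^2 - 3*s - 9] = -2*s - 3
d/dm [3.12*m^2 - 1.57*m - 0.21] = 6.24*m - 1.57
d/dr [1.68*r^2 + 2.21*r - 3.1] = 3.36*r + 2.21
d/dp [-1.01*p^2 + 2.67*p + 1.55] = 2.67 - 2.02*p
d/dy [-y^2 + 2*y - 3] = 2 - 2*y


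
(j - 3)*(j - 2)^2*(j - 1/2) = j^4 - 15*j^3/2 + 39*j^2/2 - 20*j + 6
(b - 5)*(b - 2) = b^2 - 7*b + 10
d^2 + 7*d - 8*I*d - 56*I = (d + 7)*(d - 8*I)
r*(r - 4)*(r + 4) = r^3 - 16*r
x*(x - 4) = x^2 - 4*x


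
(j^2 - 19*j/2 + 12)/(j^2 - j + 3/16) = 8*(2*j^2 - 19*j + 24)/(16*j^2 - 16*j + 3)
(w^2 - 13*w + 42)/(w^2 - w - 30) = (w - 7)/(w + 5)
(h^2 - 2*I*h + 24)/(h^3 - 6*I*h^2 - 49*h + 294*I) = (h + 4*I)/(h^2 - 49)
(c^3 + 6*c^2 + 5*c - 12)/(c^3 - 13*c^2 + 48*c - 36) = (c^2 + 7*c + 12)/(c^2 - 12*c + 36)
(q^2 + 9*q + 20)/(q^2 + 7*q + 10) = (q + 4)/(q + 2)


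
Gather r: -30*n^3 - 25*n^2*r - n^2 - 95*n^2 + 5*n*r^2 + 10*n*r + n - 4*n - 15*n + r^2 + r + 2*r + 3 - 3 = -30*n^3 - 96*n^2 - 18*n + r^2*(5*n + 1) + r*(-25*n^2 + 10*n + 3)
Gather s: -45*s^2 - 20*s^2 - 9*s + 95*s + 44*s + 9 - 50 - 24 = -65*s^2 + 130*s - 65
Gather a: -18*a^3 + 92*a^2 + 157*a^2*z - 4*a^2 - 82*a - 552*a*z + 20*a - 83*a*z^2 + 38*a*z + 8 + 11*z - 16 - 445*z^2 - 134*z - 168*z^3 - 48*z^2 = -18*a^3 + a^2*(157*z + 88) + a*(-83*z^2 - 514*z - 62) - 168*z^3 - 493*z^2 - 123*z - 8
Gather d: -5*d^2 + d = -5*d^2 + d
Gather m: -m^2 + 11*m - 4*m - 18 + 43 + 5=-m^2 + 7*m + 30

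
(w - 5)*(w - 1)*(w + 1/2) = w^3 - 11*w^2/2 + 2*w + 5/2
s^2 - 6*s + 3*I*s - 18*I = (s - 6)*(s + 3*I)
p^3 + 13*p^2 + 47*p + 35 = (p + 1)*(p + 5)*(p + 7)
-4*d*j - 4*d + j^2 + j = (-4*d + j)*(j + 1)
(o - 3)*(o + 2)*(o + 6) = o^3 + 5*o^2 - 12*o - 36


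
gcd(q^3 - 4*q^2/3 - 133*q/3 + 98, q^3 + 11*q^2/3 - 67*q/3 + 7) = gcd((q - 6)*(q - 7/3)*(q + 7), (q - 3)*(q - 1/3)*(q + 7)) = q + 7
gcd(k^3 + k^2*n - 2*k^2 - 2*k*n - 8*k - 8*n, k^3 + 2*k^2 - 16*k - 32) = k^2 - 2*k - 8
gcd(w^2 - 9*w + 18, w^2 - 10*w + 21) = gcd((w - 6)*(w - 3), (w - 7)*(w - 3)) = w - 3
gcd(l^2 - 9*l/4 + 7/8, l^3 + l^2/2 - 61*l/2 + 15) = l - 1/2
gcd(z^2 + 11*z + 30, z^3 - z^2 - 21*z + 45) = z + 5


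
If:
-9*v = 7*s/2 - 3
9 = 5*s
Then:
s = 9/5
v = -11/30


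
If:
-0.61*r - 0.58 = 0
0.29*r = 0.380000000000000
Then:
No Solution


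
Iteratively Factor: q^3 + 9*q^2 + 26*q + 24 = (q + 4)*(q^2 + 5*q + 6) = (q + 3)*(q + 4)*(q + 2)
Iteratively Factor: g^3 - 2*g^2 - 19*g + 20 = (g - 5)*(g^2 + 3*g - 4) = (g - 5)*(g - 1)*(g + 4)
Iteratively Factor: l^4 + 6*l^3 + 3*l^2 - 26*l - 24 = (l - 2)*(l^3 + 8*l^2 + 19*l + 12) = (l - 2)*(l + 4)*(l^2 + 4*l + 3) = (l - 2)*(l + 1)*(l + 4)*(l + 3)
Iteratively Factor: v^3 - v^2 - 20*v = (v - 5)*(v^2 + 4*v) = v*(v - 5)*(v + 4)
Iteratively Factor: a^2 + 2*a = (a + 2)*(a)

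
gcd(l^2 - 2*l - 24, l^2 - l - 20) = l + 4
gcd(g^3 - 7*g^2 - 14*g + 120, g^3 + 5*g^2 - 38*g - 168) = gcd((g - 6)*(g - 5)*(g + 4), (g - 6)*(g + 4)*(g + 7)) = g^2 - 2*g - 24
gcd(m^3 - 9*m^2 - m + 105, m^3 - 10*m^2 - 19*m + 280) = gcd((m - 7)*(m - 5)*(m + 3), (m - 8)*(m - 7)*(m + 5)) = m - 7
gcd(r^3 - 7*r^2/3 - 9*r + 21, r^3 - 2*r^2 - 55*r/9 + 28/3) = r - 3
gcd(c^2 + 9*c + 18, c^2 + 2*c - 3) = c + 3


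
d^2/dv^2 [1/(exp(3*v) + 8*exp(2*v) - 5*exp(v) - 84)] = ((-9*exp(2*v) - 32*exp(v) + 5)*(exp(3*v) + 8*exp(2*v) - 5*exp(v) - 84) + 2*(3*exp(2*v) + 16*exp(v) - 5)^2*exp(v))*exp(v)/(exp(3*v) + 8*exp(2*v) - 5*exp(v) - 84)^3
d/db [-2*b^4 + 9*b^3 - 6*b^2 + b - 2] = -8*b^3 + 27*b^2 - 12*b + 1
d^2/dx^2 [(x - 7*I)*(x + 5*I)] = 2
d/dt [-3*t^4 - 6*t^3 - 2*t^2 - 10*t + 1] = -12*t^3 - 18*t^2 - 4*t - 10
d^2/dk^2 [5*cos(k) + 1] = -5*cos(k)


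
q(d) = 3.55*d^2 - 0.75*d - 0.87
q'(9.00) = 63.15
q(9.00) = 279.93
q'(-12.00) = -85.95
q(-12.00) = 519.33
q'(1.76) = 11.75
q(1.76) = 8.81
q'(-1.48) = -11.26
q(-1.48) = 8.02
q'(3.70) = 25.52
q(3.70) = 44.95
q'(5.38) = 37.45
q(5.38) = 97.85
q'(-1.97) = -14.74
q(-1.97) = 14.38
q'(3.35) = 23.04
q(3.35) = 36.46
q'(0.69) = 4.15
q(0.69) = 0.30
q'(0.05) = -0.40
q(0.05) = -0.90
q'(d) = 7.1*d - 0.75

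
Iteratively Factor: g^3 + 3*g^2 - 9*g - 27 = (g + 3)*(g^2 - 9) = (g + 3)^2*(g - 3)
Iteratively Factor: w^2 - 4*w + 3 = (w - 3)*(w - 1)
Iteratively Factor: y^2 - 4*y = (y - 4)*(y)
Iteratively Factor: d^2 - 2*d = (d - 2)*(d)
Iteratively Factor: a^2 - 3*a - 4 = (a - 4)*(a + 1)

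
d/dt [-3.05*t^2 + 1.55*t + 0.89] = 1.55 - 6.1*t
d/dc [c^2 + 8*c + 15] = 2*c + 8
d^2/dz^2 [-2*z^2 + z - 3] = -4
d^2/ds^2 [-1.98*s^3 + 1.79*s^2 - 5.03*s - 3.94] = 3.58 - 11.88*s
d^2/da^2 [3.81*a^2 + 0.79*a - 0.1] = 7.62000000000000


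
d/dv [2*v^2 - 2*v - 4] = 4*v - 2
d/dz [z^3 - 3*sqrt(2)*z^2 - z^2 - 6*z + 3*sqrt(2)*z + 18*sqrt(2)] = 3*z^2 - 6*sqrt(2)*z - 2*z - 6 + 3*sqrt(2)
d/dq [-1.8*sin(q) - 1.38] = -1.8*cos(q)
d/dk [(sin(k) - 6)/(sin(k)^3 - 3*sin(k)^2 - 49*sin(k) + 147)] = (-2*sin(k)^3 + 21*sin(k)^2 - 36*sin(k) - 147)*cos(k)/(sin(k)^3 - 3*sin(k)^2 - 49*sin(k) + 147)^2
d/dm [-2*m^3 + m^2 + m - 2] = -6*m^2 + 2*m + 1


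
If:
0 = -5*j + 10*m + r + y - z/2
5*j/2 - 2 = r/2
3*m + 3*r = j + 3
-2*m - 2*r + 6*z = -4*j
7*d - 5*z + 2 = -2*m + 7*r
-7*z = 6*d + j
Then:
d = 62/1031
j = 1923/2062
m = 668/1031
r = 1367/2062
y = -10605/4124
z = -381/2062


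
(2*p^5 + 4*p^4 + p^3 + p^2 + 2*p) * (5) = 10*p^5 + 20*p^4 + 5*p^3 + 5*p^2 + 10*p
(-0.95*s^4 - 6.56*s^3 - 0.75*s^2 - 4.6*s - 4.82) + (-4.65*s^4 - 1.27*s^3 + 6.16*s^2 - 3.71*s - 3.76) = -5.6*s^4 - 7.83*s^3 + 5.41*s^2 - 8.31*s - 8.58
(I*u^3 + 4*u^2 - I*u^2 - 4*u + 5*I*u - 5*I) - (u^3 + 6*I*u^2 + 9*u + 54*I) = -u^3 + I*u^3 + 4*u^2 - 7*I*u^2 - 13*u + 5*I*u - 59*I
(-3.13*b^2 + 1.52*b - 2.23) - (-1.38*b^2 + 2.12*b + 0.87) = -1.75*b^2 - 0.6*b - 3.1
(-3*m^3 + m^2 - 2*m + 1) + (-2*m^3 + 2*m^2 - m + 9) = -5*m^3 + 3*m^2 - 3*m + 10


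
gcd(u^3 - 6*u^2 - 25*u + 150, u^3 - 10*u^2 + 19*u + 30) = u^2 - 11*u + 30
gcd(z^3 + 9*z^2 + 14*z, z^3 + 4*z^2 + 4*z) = z^2 + 2*z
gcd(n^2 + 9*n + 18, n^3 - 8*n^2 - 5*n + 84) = n + 3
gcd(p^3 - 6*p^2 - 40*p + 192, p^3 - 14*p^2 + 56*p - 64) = p^2 - 12*p + 32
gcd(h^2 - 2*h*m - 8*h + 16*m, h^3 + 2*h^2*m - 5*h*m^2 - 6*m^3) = h - 2*m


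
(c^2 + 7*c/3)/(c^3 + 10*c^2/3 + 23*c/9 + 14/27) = 9*c/(9*c^2 + 9*c + 2)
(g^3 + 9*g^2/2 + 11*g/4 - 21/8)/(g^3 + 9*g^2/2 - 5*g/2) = (g^2 + 5*g + 21/4)/(g*(g + 5))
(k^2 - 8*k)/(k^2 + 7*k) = (k - 8)/(k + 7)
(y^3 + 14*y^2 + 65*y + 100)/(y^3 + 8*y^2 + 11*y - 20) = (y + 5)/(y - 1)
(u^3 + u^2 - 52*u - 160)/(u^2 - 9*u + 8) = (u^2 + 9*u + 20)/(u - 1)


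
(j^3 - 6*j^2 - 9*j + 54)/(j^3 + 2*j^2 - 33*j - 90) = (j - 3)/(j + 5)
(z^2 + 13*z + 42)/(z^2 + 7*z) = (z + 6)/z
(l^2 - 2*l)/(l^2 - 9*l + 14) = l/(l - 7)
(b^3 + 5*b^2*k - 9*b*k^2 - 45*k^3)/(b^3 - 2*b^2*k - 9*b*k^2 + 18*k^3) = (b + 5*k)/(b - 2*k)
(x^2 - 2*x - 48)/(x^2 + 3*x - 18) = (x - 8)/(x - 3)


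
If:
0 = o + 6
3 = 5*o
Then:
No Solution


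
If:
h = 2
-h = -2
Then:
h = 2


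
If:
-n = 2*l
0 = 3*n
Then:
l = 0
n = 0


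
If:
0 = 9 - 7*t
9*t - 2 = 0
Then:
No Solution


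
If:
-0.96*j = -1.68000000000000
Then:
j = 1.75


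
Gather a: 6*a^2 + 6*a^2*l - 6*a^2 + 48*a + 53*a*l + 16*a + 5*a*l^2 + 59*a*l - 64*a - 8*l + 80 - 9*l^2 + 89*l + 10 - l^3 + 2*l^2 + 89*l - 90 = 6*a^2*l + a*(5*l^2 + 112*l) - l^3 - 7*l^2 + 170*l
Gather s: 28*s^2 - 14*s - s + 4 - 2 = 28*s^2 - 15*s + 2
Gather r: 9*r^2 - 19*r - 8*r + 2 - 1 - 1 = 9*r^2 - 27*r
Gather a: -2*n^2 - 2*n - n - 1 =-2*n^2 - 3*n - 1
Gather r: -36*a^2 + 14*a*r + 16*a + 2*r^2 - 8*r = -36*a^2 + 16*a + 2*r^2 + r*(14*a - 8)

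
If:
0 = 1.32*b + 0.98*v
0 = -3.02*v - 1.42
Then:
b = 0.35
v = -0.47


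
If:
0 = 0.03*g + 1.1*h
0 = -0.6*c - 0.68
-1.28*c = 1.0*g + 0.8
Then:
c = -1.13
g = 0.65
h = -0.02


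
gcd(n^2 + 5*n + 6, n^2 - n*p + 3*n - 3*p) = n + 3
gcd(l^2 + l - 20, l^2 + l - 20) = l^2 + l - 20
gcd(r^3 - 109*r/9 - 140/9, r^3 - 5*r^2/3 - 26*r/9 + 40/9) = r + 5/3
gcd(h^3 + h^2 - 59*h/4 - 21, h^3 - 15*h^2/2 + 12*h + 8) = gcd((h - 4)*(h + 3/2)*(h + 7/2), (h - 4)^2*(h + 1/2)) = h - 4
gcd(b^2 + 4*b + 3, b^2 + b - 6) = b + 3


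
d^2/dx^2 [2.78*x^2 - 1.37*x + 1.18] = 5.56000000000000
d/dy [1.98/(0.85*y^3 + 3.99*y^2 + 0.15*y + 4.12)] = (-5.049*y^2 - 15.8004*y - 0.297)/(0.85*y^3 + 3.99*y^2 + 0.15*y + 4.12)^2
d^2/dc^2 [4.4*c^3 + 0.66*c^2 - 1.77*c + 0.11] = 26.4*c + 1.32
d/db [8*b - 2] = 8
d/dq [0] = 0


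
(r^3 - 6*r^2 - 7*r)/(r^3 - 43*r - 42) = r/(r + 6)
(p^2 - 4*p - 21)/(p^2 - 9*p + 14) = (p + 3)/(p - 2)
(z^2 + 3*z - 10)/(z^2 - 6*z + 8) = (z + 5)/(z - 4)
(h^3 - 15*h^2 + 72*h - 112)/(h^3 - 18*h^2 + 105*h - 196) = (h - 4)/(h - 7)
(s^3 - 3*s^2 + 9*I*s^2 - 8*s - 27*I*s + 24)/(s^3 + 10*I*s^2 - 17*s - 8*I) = (s - 3)/(s + I)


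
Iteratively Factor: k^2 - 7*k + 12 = (k - 3)*(k - 4)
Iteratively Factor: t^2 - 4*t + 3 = (t - 3)*(t - 1)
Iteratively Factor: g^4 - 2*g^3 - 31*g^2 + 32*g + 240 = (g - 4)*(g^3 + 2*g^2 - 23*g - 60) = (g - 4)*(g + 4)*(g^2 - 2*g - 15) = (g - 4)*(g + 3)*(g + 4)*(g - 5)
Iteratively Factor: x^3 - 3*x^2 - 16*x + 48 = (x + 4)*(x^2 - 7*x + 12) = (x - 4)*(x + 4)*(x - 3)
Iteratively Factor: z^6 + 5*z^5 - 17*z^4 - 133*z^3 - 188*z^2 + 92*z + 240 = (z - 1)*(z^5 + 6*z^4 - 11*z^3 - 144*z^2 - 332*z - 240) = (z - 5)*(z - 1)*(z^4 + 11*z^3 + 44*z^2 + 76*z + 48) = (z - 5)*(z - 1)*(z + 4)*(z^3 + 7*z^2 + 16*z + 12) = (z - 5)*(z - 1)*(z + 2)*(z + 4)*(z^2 + 5*z + 6) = (z - 5)*(z - 1)*(z + 2)^2*(z + 4)*(z + 3)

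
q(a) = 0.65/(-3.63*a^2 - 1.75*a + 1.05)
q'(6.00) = 0.00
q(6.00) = -0.00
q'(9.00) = 0.00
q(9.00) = -0.00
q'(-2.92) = -0.02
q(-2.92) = -0.03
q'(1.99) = 0.04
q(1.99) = -0.04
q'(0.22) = 9.09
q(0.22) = 1.33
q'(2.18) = 0.03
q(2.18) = -0.03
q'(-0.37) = -0.42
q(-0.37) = 0.54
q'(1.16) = 0.19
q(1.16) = -0.11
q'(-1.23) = -0.89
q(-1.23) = -0.28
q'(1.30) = 0.13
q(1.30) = -0.09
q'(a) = 0.65*(7.26*a + 1.75)/(-3.63*a^2 - 1.75*a + 1.05)^2 = (4.719*a + 1.1375)/(3.63*a^2 + 1.75*a - 1.05)^2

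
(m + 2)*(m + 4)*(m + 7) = m^3 + 13*m^2 + 50*m + 56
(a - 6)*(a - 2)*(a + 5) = a^3 - 3*a^2 - 28*a + 60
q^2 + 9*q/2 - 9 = (q - 3/2)*(q + 6)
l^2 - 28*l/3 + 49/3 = (l - 7)*(l - 7/3)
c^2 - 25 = (c - 5)*(c + 5)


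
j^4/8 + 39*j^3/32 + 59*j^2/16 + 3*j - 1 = (j/4 + 1)*(j/2 + 1)*(j - 1/4)*(j + 4)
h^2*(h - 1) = h^3 - h^2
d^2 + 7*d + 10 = (d + 2)*(d + 5)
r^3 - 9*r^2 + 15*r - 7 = (r - 7)*(r - 1)^2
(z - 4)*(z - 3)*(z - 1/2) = z^3 - 15*z^2/2 + 31*z/2 - 6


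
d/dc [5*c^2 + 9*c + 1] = 10*c + 9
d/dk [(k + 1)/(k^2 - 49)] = (k^2 - 2*k*(k + 1) - 49)/(k^2 - 49)^2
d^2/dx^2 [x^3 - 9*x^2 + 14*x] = 6*x - 18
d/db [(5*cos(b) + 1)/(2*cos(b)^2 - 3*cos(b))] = (10*sin(b) - 3*sin(b)/cos(b)^2 + 4*tan(b))/(2*cos(b) - 3)^2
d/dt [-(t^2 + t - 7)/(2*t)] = (-t^2 - 7)/(2*t^2)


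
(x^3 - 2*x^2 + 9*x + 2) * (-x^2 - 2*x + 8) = -x^5 + 3*x^3 - 36*x^2 + 68*x + 16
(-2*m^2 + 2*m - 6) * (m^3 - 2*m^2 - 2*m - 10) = -2*m^5 + 6*m^4 - 6*m^3 + 28*m^2 - 8*m + 60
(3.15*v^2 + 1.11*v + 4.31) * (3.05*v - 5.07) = 9.6075*v^3 - 12.585*v^2 + 7.5178*v - 21.8517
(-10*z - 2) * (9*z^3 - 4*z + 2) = -90*z^4 - 18*z^3 + 40*z^2 - 12*z - 4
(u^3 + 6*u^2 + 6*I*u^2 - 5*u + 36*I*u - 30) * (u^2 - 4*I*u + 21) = u^5 + 6*u^4 + 2*I*u^4 + 40*u^3 + 12*I*u^3 + 240*u^2 + 146*I*u^2 - 105*u + 876*I*u - 630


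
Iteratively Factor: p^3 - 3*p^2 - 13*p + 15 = (p - 5)*(p^2 + 2*p - 3) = (p - 5)*(p + 3)*(p - 1)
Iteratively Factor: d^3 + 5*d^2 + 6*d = (d)*(d^2 + 5*d + 6) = d*(d + 2)*(d + 3)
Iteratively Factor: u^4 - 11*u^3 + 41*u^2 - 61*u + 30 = (u - 5)*(u^3 - 6*u^2 + 11*u - 6) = (u - 5)*(u - 2)*(u^2 - 4*u + 3) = (u - 5)*(u - 3)*(u - 2)*(u - 1)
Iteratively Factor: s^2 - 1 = (s - 1)*(s + 1)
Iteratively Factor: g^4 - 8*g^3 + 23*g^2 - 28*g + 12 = (g - 1)*(g^3 - 7*g^2 + 16*g - 12) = (g - 2)*(g - 1)*(g^2 - 5*g + 6) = (g - 2)^2*(g - 1)*(g - 3)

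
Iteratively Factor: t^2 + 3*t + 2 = (t + 2)*(t + 1)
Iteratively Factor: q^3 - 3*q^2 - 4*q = (q)*(q^2 - 3*q - 4) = q*(q - 4)*(q + 1)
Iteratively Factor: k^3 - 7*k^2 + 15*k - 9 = (k - 3)*(k^2 - 4*k + 3) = (k - 3)^2*(k - 1)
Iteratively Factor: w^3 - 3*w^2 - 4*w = (w)*(w^2 - 3*w - 4) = w*(w - 4)*(w + 1)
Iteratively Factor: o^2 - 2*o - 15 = (o - 5)*(o + 3)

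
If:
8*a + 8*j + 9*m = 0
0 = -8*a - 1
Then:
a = -1/8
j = 1/8 - 9*m/8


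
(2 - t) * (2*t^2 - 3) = -2*t^3 + 4*t^2 + 3*t - 6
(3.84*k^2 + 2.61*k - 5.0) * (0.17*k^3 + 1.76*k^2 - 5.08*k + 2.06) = 0.6528*k^5 + 7.2021*k^4 - 15.7636*k^3 - 14.1484*k^2 + 30.7766*k - 10.3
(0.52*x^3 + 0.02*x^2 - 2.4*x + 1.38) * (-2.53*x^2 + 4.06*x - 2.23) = -1.3156*x^5 + 2.0606*x^4 + 4.9936*x^3 - 13.28*x^2 + 10.9548*x - 3.0774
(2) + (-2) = 0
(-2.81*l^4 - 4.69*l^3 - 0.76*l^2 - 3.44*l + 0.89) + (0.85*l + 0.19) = -2.81*l^4 - 4.69*l^3 - 0.76*l^2 - 2.59*l + 1.08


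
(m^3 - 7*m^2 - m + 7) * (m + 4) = m^4 - 3*m^3 - 29*m^2 + 3*m + 28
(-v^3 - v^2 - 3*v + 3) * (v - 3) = -v^4 + 2*v^3 + 12*v - 9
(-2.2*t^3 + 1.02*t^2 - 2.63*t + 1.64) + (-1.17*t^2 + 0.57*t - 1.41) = -2.2*t^3 - 0.15*t^2 - 2.06*t + 0.23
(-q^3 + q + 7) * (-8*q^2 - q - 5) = 8*q^5 + q^4 - 3*q^3 - 57*q^2 - 12*q - 35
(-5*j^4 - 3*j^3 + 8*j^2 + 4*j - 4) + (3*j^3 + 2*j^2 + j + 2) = -5*j^4 + 10*j^2 + 5*j - 2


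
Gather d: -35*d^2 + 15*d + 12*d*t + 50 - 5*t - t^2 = -35*d^2 + d*(12*t + 15) - t^2 - 5*t + 50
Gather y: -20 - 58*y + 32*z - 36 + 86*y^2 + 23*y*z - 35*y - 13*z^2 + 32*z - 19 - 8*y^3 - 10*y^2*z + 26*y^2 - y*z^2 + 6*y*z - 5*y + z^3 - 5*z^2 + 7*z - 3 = -8*y^3 + y^2*(112 - 10*z) + y*(-z^2 + 29*z - 98) + z^3 - 18*z^2 + 71*z - 78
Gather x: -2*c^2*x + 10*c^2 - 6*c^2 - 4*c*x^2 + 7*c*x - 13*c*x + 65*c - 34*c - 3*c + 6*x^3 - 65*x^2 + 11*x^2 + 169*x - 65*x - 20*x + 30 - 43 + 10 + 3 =4*c^2 + 28*c + 6*x^3 + x^2*(-4*c - 54) + x*(-2*c^2 - 6*c + 84)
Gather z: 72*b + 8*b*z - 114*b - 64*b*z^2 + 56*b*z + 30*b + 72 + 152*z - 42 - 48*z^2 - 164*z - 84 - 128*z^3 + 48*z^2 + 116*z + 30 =-64*b*z^2 - 12*b - 128*z^3 + z*(64*b + 104) - 24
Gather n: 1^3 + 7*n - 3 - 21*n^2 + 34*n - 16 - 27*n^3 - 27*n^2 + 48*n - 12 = -27*n^3 - 48*n^2 + 89*n - 30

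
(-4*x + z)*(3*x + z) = -12*x^2 - x*z + z^2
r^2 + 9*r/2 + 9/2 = (r + 3/2)*(r + 3)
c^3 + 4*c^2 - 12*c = c*(c - 2)*(c + 6)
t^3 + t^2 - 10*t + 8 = (t - 2)*(t - 1)*(t + 4)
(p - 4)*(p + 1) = p^2 - 3*p - 4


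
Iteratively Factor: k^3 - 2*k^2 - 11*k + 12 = (k + 3)*(k^2 - 5*k + 4) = (k - 1)*(k + 3)*(k - 4)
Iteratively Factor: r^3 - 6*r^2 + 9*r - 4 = (r - 1)*(r^2 - 5*r + 4) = (r - 1)^2*(r - 4)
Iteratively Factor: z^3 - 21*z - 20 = (z + 4)*(z^2 - 4*z - 5) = (z - 5)*(z + 4)*(z + 1)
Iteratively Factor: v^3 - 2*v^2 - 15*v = (v - 5)*(v^2 + 3*v) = (v - 5)*(v + 3)*(v)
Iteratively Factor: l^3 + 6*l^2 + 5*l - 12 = (l - 1)*(l^2 + 7*l + 12) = (l - 1)*(l + 3)*(l + 4)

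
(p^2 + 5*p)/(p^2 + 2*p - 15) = p/(p - 3)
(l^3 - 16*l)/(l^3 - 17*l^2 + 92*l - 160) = l*(l + 4)/(l^2 - 13*l + 40)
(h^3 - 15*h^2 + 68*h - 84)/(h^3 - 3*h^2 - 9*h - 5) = (-h^3 + 15*h^2 - 68*h + 84)/(-h^3 + 3*h^2 + 9*h + 5)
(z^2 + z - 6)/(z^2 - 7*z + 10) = (z + 3)/(z - 5)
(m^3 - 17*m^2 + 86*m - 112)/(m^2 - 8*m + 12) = (m^2 - 15*m + 56)/(m - 6)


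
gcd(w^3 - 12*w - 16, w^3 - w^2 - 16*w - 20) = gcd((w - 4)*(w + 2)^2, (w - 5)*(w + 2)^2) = w^2 + 4*w + 4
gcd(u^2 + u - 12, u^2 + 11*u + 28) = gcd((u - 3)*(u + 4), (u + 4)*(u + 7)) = u + 4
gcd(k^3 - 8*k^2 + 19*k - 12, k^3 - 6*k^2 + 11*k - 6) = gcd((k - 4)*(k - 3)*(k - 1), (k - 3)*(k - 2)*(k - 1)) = k^2 - 4*k + 3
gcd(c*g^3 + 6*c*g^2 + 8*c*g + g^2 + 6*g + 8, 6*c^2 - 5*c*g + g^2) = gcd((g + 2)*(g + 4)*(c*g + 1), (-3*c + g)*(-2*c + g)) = 1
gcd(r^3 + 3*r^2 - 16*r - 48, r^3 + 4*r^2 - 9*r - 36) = r^2 + 7*r + 12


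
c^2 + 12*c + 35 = (c + 5)*(c + 7)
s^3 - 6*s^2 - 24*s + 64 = (s - 8)*(s - 2)*(s + 4)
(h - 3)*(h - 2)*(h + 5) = h^3 - 19*h + 30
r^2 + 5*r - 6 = (r - 1)*(r + 6)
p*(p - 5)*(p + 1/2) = p^3 - 9*p^2/2 - 5*p/2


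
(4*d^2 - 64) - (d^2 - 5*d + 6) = 3*d^2 + 5*d - 70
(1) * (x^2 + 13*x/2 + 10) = x^2 + 13*x/2 + 10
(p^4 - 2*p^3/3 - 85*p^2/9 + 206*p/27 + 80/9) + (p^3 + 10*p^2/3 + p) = p^4 + p^3/3 - 55*p^2/9 + 233*p/27 + 80/9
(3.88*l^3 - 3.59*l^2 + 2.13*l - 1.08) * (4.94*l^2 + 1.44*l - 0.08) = 19.1672*l^5 - 12.1474*l^4 + 5.0422*l^3 - 1.9808*l^2 - 1.7256*l + 0.0864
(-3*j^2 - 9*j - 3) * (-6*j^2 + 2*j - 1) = 18*j^4 + 48*j^3 + 3*j^2 + 3*j + 3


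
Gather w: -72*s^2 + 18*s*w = -72*s^2 + 18*s*w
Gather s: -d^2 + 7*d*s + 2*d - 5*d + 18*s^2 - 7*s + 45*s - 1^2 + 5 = -d^2 - 3*d + 18*s^2 + s*(7*d + 38) + 4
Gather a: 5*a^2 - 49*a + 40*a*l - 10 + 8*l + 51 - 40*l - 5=5*a^2 + a*(40*l - 49) - 32*l + 36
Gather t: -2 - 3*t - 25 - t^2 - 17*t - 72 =-t^2 - 20*t - 99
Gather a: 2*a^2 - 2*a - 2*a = 2*a^2 - 4*a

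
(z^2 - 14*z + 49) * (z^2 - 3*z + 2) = z^4 - 17*z^3 + 93*z^2 - 175*z + 98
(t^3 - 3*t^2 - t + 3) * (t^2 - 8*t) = t^5 - 11*t^4 + 23*t^3 + 11*t^2 - 24*t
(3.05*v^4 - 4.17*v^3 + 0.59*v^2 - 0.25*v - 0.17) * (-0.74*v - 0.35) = -2.257*v^5 + 2.0183*v^4 + 1.0229*v^3 - 0.0215*v^2 + 0.2133*v + 0.0595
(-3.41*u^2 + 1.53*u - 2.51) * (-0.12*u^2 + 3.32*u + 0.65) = 0.4092*u^4 - 11.5048*u^3 + 3.1643*u^2 - 7.3387*u - 1.6315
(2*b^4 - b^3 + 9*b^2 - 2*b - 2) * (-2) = -4*b^4 + 2*b^3 - 18*b^2 + 4*b + 4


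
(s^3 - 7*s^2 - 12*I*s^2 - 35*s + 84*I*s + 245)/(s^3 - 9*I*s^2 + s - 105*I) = (s - 7)/(s + 3*I)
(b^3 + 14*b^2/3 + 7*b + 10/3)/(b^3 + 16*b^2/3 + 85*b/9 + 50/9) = 3*(b + 1)/(3*b + 5)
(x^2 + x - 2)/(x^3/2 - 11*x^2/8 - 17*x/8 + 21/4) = 8*(x - 1)/(4*x^2 - 19*x + 21)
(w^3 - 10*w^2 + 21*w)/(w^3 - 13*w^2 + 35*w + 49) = w*(w - 3)/(w^2 - 6*w - 7)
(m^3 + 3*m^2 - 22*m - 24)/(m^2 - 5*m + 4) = (m^2 + 7*m + 6)/(m - 1)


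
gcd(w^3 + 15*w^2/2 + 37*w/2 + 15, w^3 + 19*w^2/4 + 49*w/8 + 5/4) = w^2 + 9*w/2 + 5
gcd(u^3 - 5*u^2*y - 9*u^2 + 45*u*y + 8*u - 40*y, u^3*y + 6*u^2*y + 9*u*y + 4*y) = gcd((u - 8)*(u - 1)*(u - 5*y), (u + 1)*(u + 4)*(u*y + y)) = 1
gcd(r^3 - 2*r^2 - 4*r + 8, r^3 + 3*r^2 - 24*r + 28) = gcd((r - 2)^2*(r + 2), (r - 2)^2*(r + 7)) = r^2 - 4*r + 4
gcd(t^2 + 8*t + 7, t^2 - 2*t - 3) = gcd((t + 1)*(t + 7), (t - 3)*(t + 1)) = t + 1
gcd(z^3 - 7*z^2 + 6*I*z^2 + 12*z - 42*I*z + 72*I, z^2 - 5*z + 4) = z - 4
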